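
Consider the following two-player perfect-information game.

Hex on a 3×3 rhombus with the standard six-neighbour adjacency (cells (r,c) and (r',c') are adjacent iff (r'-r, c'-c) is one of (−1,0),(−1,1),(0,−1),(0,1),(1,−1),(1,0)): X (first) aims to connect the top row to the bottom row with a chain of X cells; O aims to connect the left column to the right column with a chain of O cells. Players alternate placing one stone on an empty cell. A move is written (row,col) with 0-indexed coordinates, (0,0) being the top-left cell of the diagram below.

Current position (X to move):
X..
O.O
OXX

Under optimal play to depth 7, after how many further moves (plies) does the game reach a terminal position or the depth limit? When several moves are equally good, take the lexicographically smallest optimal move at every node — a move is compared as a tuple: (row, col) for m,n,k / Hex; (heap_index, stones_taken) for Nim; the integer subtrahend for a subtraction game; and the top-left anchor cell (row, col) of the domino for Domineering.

p1 X@[X../O.O/OXX]: (0,1)[XX./O.O/OXX]-1 (0,2)[X.X/O.O/OXX]-1 (1,1)[X../OXO/OXX]+1*
p2 O@[X../OXO/OXX]: (0,1)[XO./OXO/OXX]-1* (0,2)[X.O/OXO/OXX]-1
p3 X@[XO./OXO/OXX]: (0,2)[XOX/OXO/OXX]+1*
p4 O@[XOX/OXO/OXX] terminal -1; root [X../O.O/OXX] d7

PV length from [X../O.O/OXX]: 3 plies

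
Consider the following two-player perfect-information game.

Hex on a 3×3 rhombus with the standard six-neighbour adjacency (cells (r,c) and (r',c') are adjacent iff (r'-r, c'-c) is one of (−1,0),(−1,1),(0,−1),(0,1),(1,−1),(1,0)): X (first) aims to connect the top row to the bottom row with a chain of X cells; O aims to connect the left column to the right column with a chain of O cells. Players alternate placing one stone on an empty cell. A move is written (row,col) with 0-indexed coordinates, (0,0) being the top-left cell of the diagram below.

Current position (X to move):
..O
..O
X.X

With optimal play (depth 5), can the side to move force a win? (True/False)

X winning at [..O/..O/X.X]: True

ply 1, X at ..O/..O/X.X | (0,0)=-1→X.O/..O/X.X; (0,1)=+1→.XO/..O/X.X*; (1,0)=+1→..O/X.O/X.X; (1,1)=-1→..O/.XO/X.X; (2,1)=-1→..O/..O/XXX
ply 2, O at .XO/..O/X.X | (0,0)=-1→OXO/..O/X.X*; (1,0)=-1→.XO/O.O/X.X; (1,1)=-1→.XO/.OO/X.X; (2,1)=-1→.XO/..O/XOX
ply 3, X at OXO/..O/X.X | (1,0)=+1→OXO/X.O/X.X*; (1,1)=+1→OXO/.XO/X.X; (2,1)=+1→OXO/..O/XXX
ply 4: OXO/X.O/X.X is terminal -1 (O); from ..O/..O/X.X depth 5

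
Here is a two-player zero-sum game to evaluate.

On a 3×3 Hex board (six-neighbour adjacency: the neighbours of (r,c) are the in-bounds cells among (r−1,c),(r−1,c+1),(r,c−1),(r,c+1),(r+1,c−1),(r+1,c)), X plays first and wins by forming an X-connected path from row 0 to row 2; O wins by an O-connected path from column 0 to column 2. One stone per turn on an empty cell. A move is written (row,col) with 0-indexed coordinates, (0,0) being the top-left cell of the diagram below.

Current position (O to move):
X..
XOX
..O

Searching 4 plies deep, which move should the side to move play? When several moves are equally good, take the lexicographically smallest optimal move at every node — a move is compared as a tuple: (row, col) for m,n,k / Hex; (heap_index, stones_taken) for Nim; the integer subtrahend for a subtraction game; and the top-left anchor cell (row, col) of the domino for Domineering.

p1 O@[X../XOX/..O]: (0,1)[XO./XOX/..O]-1 (0,2)[X.O/XOX/..O]-1 (2,0)[X../XOX/O.O]+1* (2,1)[X../XOX/.OO]-1
p2 X@[X../XOX/O.O]: (0,1)[XX./XOX/O.O]-1* (0,2)[X.X/XOX/O.O]-1 (2,1)[X../XOX/OXO]-1
p3 O@[XX./XOX/O.O]: (0,2)[XXO/XOX/O.O]+1* (2,1)[XX./XOX/OOO]+1
p4 X@[XXO/XOX/O.O] terminal -1; root [X../XOX/..O] d4

O's best at [X../XOX/..O]: (2,0)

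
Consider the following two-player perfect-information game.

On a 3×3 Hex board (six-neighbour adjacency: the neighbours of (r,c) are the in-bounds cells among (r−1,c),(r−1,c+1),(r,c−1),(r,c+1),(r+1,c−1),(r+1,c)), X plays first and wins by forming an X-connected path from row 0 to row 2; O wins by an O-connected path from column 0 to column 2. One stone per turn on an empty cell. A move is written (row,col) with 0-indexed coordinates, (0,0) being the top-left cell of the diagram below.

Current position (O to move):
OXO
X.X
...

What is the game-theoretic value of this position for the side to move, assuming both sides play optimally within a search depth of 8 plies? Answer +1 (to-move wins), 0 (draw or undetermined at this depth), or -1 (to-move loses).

value(OXO/X.X/..., O) = -1

ply 1, O at OXO/X.X/... | (1,1)=-1→OXO/XOX/...*; (2,0)=-1→OXO/X.X/O..; (2,1)=-1→OXO/X.X/.O.; (2,2)=-1→OXO/X.X/..O
ply 2, X at OXO/XOX/... | (2,0)=+1→OXO/XOX/X..*; (2,1)=-1→OXO/XOX/.X.; (2,2)=-1→OXO/XOX/..X
ply 3: OXO/XOX/X.. is terminal -1 (O); from OXO/X.X/... depth 8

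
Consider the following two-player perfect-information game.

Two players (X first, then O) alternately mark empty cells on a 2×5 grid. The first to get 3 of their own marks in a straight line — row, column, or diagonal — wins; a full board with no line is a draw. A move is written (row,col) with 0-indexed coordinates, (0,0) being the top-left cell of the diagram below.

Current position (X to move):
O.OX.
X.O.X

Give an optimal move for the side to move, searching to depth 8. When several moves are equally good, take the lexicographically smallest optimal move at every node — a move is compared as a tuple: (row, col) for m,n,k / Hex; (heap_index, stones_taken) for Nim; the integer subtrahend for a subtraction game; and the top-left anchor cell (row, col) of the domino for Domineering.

[O.OX./X.O.X] X move#1: (0,1):+0/OXOX./X.O.X*, (0,4):-1/O.OXX/X.O.X, (1,1):-1/O.OX./XXO.X, (1,3):-1/O.OX./X.OXX
[OXOX./X.O.X] O move#2: (0,4):+0/OXOXO/X.O.X*, (1,1):+0/OXOX./XOO.X, (1,3):+0/OXOX./X.OOX
[OXOXO/X.O.X] X move#3: (1,1):+0/OXOXO/XXO.X*, (1,3):+0/OXOXO/X.OXX
[OXOXO/XXO.X] O move#4: (1,3):+0/OXOXO/XXOOX*
[OXOXO/XXOOX] end (terminal +0, X#5); searched O.OX./X.O.X to 8

X's best at [O.OX./X.O.X]: (0,1)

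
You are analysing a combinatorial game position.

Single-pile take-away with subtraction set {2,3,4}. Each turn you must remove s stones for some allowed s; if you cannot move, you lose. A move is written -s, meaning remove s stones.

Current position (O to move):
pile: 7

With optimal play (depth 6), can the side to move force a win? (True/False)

O winning at [7]: False

[7] O move#1: -2:-1/5*, -3:-1/4, -4:-1/3
[5] X move#2: -2:-1/3, -3:-1/2, -4:+1/1*
[1] end (terminal -1, O#3); searched 7 to 6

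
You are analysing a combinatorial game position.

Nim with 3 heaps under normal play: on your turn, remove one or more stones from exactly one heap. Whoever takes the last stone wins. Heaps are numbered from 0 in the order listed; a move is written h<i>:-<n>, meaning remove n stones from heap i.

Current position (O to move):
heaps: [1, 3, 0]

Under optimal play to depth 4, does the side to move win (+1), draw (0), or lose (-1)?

p1 O@[(1,3,0)]: h0:-1[(0,3,0)]-1 h1:-1[(1,2,0)]-1 h1:-2[(1,1,0)]+1* h1:-3[(1,0,0)]-1
p2 X@[(1,1,0)]: h0:-1[(0,1,0)]-1* h1:-1[(1,0,0)]-1
p3 O@[(0,1,0)]: h1:-1[(0,0,0)]+1*
p4 X@[(0,0,0)] terminal -1; root [(1,3,0)] d4

value((1,3,0), O) = +1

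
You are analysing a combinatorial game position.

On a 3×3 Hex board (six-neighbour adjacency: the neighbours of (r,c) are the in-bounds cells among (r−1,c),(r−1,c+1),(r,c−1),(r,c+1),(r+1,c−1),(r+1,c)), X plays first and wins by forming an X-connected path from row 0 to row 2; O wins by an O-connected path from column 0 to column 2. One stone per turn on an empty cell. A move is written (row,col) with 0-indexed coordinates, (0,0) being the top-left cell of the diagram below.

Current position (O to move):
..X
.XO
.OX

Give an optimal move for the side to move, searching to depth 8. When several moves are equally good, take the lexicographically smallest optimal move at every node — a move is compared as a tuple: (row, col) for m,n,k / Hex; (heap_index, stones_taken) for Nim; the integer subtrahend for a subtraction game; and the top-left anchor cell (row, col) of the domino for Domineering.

p1 O@[..X/.XO/.OX]: (0,0)[O.X/.XO/.OX]-1 (0,1)[.OX/.XO/.OX]-1 (1,0)[..X/OXO/.OX]-1 (2,0)[..X/.XO/OOX]+1*
p2 X@[..X/.XO/OOX] terminal -1; root [..X/.XO/.OX] d8

O's best at [..X/.XO/.OX]: (2,0)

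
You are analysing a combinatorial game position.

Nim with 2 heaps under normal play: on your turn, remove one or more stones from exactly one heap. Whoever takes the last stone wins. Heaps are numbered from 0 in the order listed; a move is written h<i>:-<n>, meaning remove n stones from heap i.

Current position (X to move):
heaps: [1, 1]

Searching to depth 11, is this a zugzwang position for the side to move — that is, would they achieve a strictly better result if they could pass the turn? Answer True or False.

p1 X@[(1,1)]: h0:-1[(0,1)]-1* h1:-1[(1,0)]-1
p2 O@[(0,1)]: h1:-1[(0,0)]+1*
p3 X@[(0,0)] terminal -1; root [(1,1)] d11
pass branch (O moves first from the same position):
  | p1 O@[(1,1)]: h0:-1[(0,1)]-1* h1:-1[(1,0)]-1
  | p2 X@[(0,1)]: h1:-1[(0,0)]+1*
  | p3 O@[(0,0)] terminal -1; root [(1,1)] d11
X moving scores -1; X passing scores +1

zugzwang((1,1), X) = True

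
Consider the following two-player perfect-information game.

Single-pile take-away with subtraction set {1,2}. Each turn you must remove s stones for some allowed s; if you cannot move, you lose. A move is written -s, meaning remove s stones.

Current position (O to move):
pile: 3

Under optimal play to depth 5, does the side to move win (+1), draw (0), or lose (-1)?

p1 O@[3]: -1[2]-1* -2[1]-1
p2 X@[2]: -1[1]-1 -2[0]+1*
p3 O@[0] terminal -1; root [3] d5

value(3, O) = -1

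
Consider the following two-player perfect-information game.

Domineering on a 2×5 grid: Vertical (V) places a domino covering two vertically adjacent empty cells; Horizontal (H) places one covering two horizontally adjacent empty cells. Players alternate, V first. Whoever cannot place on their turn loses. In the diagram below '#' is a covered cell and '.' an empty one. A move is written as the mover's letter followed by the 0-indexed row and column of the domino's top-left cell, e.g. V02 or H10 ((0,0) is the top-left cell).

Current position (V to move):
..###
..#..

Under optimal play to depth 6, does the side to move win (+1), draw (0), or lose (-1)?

p1 V@[..###/..#..]: V00[#.###/#.#..]+1* V01[.####/.##..]+1
p2 H@[#.###/#.#..]: H13[#.###/#.###]-1*
p3 V@[#.###/#.###]: V01[#####/#####]+1*
p4 H@[#####/#####] terminal -1; root [..###/..#..] d6

value(..###/..#.., V) = +1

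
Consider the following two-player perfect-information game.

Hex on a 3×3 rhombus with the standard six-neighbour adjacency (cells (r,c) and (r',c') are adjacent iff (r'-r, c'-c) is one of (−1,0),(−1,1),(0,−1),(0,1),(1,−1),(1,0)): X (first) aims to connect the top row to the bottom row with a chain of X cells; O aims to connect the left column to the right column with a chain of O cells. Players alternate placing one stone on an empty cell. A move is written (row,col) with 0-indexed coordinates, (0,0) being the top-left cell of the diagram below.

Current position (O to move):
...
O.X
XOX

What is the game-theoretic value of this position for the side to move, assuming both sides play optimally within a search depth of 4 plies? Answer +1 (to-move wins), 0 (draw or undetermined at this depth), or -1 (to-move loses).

value(.../O.X/XOX, O) = +1

p1 O@[.../O.X/XOX]: (0,0)[O../O.X/XOX]-1 (0,1)[.O./O.X/XOX]-1 (0,2)[..O/O.X/XOX]+1* (1,1)[.../OOX/XOX]-1
p2 X@[..O/O.X/XOX]: (0,0)[X.O/O.X/XOX]-1* (0,1)[.XO/O.X/XOX]-1 (1,1)[..O/OXX/XOX]-1
p3 O@[X.O/O.X/XOX]: (0,1)[XOO/O.X/XOX]+1* (1,1)[X.O/OOX/XOX]+1
p4 X@[XOO/O.X/XOX] terminal -1; root [.../O.X/XOX] d4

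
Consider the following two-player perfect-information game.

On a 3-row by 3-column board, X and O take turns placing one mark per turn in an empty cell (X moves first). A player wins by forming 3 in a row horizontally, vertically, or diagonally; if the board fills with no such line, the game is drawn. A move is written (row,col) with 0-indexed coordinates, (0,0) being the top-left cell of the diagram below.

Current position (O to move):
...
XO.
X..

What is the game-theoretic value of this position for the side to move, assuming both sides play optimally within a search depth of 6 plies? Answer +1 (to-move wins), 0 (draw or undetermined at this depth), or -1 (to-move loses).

[.../XO./X..] O move#1: (0,0):+0/O../XO./X..*, (0,1):-1/.O./XO./X.., (0,2):-1/..O/XO./X.., (1,2):-1/.../XOO/X.., (2,1):-1/.../XO./XO., (2,2):-1/.../XO./X.O
[O../XO./X..] X move#2: (0,1):-1/OX./XO./X.., (0,2):-1/O.X/XO./X.., (1,2):-1/O../XOX/X.., (2,1):-1/O../XO./XX., (2,2):+0/O../XO./X.X*
[O../XO./X.X] O move#3: (0,1):-1/OO./XO./X.X, (0,2):-1/O.O/XO./X.X, (1,2):-1/O../XOO/X.X, (2,1):+0/O../XO./XOX*
[O../XO./XOX] X move#4: (0,1):+0/OX./XO./XOX*, (0,2):-1/O.X/XO./XOX, (1,2):-1/O../XOX/XOX
[OX./XO./XOX] O move#5: (0,2):+0/OXO/XO./XOX*, (1,2):+0/OX./XOO/XOX
[OXO/XO./XOX] X move#6: (1,2):+0/OXO/XOX/XOX*
[OXO/XOX/XOX] end (terminal +0, O#7); searched .../XO./X.. to 6

value(.../XO./X.., O) = 0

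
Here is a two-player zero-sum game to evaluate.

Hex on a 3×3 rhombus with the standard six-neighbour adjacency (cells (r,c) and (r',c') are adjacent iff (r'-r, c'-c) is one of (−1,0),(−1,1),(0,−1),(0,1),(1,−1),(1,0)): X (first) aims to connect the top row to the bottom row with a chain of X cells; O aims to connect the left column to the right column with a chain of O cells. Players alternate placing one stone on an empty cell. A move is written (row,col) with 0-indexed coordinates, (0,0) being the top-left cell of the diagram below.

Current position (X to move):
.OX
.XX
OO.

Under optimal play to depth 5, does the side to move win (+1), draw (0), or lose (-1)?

value(.OX/.XX/OO., X) = +1

[.OX/.XX/OO.] X move#1: (0,0):-1/XOX/.XX/OO., (1,0):-1/.OX/XXX/OO., (2,2):+1/.OX/.XX/OOX*
[.OX/.XX/OOX] end (terminal -1, O#2); searched .OX/.XX/OO. to 5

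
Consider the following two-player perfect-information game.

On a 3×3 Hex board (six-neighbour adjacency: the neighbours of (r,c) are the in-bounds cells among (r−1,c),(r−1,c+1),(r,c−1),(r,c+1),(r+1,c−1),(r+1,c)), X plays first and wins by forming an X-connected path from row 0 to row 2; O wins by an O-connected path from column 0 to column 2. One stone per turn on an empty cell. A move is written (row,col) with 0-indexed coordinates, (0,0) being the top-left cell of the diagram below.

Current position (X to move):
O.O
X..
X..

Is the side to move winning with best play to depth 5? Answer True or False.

[O.O/X../X..] X move#1: (0,1):+1/OXO/X../X..*, (1,1):-1/O.O/XX./X.., (1,2):-1/O.O/X.X/X.., (2,1):-1/O.O/X../XX., (2,2):-1/O.O/X../X.X
[OXO/X../X..] end (terminal -1, O#2); searched O.O/X../X.. to 5

X winning at [O.O/X../X..]: True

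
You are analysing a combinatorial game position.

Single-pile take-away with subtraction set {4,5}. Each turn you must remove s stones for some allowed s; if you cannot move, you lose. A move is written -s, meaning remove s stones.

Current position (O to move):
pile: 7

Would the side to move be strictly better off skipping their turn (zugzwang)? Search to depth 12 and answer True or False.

[7] O move#1: -4:+1/3*, -5:+1/2
[3] end (terminal -1, X#2); searched 7 to 12
if O skipped the turn, X would face:
~ [7] X move#1: -4:+1/3*, -5:+1/2
~ [3] end (terminal -1, O#2); searched 7 to 12
compare (O): move=+1 vs pass=-1

zugzwang(7, O) = False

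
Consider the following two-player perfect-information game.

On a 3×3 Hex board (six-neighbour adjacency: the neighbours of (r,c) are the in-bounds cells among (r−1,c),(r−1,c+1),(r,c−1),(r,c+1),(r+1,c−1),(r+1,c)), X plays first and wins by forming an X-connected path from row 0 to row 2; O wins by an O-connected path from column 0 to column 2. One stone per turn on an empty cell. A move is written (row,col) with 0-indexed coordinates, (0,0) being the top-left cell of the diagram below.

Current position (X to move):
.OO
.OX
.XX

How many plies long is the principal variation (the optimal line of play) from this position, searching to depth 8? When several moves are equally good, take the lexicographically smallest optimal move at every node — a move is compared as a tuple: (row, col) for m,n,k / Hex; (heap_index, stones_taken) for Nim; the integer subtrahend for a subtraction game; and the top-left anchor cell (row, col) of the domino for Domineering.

ply 1, X at .OO/.OX/.XX | (0,0)=-1→XOO/.OX/.XX*; (1,0)=-1→.OO/XOX/.XX; (2,0)=-1→.OO/.OX/XXX
ply 2, O at XOO/.OX/.XX | (1,0)=+1→XOO/OOX/.XX*; (2,0)=+1→XOO/.OX/OXX
ply 3: XOO/OOX/.XX is terminal -1 (X); from .OO/.OX/.XX depth 8

PV length from [.OO/.OX/.XX]: 2 plies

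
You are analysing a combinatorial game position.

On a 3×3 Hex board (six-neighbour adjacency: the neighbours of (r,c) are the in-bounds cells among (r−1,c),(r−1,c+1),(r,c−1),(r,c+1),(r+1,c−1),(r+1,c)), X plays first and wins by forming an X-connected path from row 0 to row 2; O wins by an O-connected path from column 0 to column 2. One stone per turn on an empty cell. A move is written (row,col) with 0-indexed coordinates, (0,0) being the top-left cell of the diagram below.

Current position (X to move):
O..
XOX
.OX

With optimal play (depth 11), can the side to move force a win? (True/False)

ply 1, X at O../XOX/.OX | (0,1)=+1→OX./XOX/.OX*; (0,2)=+1→O.X/XOX/.OX; (2,0)=+1→O../XOX/XOX
ply 2, O at OX./XOX/.OX | (0,2)=-1→OXO/XOX/.OX*; (2,0)=-1→OX./XOX/OOX
ply 3, X at OXO/XOX/.OX | (2,0)=+1→OXO/XOX/XOX*
ply 4: OXO/XOX/XOX is terminal -1 (O); from O../XOX/.OX depth 11

X winning at [O../XOX/.OX]: True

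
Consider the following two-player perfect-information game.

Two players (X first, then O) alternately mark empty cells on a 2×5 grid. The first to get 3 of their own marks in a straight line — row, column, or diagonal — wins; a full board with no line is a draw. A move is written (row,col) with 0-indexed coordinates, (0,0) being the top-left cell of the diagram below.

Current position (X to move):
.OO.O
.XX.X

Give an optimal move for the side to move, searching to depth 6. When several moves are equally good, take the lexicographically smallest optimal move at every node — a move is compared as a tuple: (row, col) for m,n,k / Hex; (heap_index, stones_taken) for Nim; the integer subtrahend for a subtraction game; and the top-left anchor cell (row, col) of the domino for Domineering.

p1 X@[.OO.O/.XX.X]: (0,0)[XOO.O/.XX.X]-1 (0,3)[.OOXO/.XX.X]-1 (1,0)[.OO.O/XXX.X]+1* (1,3)[.OO.O/.XXXX]+1
p2 O@[.OO.O/XXX.X] terminal -1; root [.OO.O/.XX.X] d6

X's best at [.OO.O/.XX.X]: (1,0)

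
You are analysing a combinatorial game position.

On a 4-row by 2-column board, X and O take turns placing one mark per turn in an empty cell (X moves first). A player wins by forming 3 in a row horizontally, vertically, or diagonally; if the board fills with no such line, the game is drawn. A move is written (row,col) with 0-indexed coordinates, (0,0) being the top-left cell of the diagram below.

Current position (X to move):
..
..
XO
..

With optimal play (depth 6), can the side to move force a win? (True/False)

X winning at [../../XO/..]: True

p1 X@[../../XO/..]: (0,0)[X./../XO/..]+0 (0,1)[.X/../XO/..]+0 (1,0)[../X./XO/..]+1* (1,1)[../.X/XO/..]+0 (3,0)[../../XO/X.]+0 (3,1)[../../XO/.X]+0
p2 O@[../X./XO/..]: (0,0)[O./X./XO/..]-1* (0,1)[.O/X./XO/..]-1 (1,1)[../XO/XO/..]-1 (3,0)[../X./XO/O.]-1 (3,1)[../X./XO/.O]-1
p3 X@[O./X./XO/..]: (0,1)[OX/X./XO/..]+0 (1,1)[O./XX/XO/..]+0 (3,0)[O./X./XO/X.]+1* (3,1)[O./X./XO/.X]+0
p4 O@[O./X./XO/X.] terminal -1; root [../../XO/..] d6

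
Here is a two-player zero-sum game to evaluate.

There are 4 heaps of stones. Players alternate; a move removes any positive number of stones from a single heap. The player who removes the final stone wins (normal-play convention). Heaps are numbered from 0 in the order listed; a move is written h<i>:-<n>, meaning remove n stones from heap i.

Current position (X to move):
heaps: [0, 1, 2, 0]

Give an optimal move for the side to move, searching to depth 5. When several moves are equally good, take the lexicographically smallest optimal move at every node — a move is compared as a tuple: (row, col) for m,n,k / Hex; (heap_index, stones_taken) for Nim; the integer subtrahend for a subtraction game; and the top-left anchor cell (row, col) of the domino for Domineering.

X's best at [(0,1,2,0)]: h2:-1

ply 1, X at (0,1,2,0) | h1:-1=-1→(0,0,2,0); h2:-1=+1→(0,1,1,0)*; h2:-2=-1→(0,1,0,0)
ply 2, O at (0,1,1,0) | h1:-1=-1→(0,0,1,0)*; h2:-1=-1→(0,1,0,0)
ply 3, X at (0,0,1,0) | h2:-1=+1→(0,0,0,0)*
ply 4: (0,0,0,0) is terminal -1 (O); from (0,1,2,0) depth 5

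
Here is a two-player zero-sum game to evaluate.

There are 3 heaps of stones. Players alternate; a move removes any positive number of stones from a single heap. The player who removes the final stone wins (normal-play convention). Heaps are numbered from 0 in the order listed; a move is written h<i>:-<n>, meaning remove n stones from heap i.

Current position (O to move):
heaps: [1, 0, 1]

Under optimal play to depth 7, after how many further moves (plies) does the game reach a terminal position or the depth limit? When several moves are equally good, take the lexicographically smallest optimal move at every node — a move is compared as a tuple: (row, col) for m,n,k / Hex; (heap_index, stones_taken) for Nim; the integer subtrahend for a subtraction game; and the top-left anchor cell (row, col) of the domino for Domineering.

[(1,0,1)] O move#1: h0:-1:-1/(0,0,1)*, h2:-1:-1/(1,0,0)
[(0,0,1)] X move#2: h2:-1:+1/(0,0,0)*
[(0,0,0)] end (terminal -1, O#3); searched (1,0,1) to 7

PV length from [(1,0,1)]: 2 plies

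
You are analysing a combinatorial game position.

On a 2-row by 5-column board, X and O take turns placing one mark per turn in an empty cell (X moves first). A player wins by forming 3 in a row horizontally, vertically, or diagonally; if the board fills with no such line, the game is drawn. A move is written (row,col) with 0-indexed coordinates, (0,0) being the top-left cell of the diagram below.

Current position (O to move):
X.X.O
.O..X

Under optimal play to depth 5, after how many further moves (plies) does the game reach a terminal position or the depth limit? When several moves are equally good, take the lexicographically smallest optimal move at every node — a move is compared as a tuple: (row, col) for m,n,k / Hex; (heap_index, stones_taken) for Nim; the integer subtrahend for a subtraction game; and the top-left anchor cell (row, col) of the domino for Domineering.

PV length from [X.X.O/.O..X]: 5 plies

[X.X.O/.O..X] O move#1: (0,1):+0/XOX.O/.O..X*, (0,3):-1/X.XOO/.O..X, (1,0):-1/X.X.O/OO..X, (1,2):-1/X.X.O/.OO.X, (1,3):-1/X.X.O/.O.OX
[XOX.O/.O..X] X move#2: (0,3):-1/XOXXO/.O..X, (1,0):+0/XOX.O/XO..X*, (1,2):+0/XOX.O/.OX.X, (1,3):+0/XOX.O/.O.XX
[XOX.O/XO..X] O move#3: (0,3):+0/XOXOO/XO..X*, (1,2):+0/XOX.O/XOO.X, (1,3):+0/XOX.O/XO.OX
[XOXOO/XO..X] X move#4: (1,2):+0/XOXOO/XOX.X*, (1,3):+0/XOXOO/XO.XX
[XOXOO/XOX.X] O move#5: (1,3):+0/XOXOO/XOXOX*
[XOXOO/XOXOX] end (terminal +0, X#6); searched X.X.O/.O..X to 5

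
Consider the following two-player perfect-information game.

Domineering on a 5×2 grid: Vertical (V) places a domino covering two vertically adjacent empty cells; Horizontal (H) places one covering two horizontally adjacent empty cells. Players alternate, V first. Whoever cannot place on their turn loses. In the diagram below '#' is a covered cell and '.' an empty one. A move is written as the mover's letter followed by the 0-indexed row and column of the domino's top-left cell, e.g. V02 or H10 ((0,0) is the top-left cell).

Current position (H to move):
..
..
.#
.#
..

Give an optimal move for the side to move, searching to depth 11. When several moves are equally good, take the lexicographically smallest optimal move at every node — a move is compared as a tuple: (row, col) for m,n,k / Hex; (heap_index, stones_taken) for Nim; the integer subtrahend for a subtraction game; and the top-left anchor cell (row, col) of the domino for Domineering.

ply 1, H at ../../.#/.#/.. | H00=+1→##/../.#/.#/..*; H10=+1→../##/.#/.#/..; H40=-1→../../.#/.#/##
ply 2, V at ##/../.#/.#/.. | V10=-1→##/#./##/.#/..*; V20=-1→##/../##/##/..; V30=-1→##/../.#/##/#.
ply 3, H at ##/#./##/.#/.. | H40=+1→##/#./##/.#/##*
ply 4: ##/#./##/.#/## is terminal -1 (V); from ../../.#/.#/.. depth 11

H's best at [../../.#/.#/..]: H00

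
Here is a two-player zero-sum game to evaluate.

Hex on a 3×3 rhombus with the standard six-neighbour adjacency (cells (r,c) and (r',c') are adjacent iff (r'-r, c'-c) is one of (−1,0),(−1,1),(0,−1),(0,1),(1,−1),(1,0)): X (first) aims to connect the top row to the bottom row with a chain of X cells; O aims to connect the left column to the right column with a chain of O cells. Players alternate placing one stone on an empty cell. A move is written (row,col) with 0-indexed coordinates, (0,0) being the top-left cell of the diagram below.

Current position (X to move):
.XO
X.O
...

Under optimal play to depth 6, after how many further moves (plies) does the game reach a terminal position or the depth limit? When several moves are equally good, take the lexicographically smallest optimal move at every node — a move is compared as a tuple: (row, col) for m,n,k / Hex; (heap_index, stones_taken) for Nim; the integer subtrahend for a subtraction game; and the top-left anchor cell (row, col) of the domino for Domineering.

ply 1, X at .XO/X.O/... | (0,0)=-1→XXO/X.O/...; (1,1)=+1→.XO/XXO/...*; (2,0)=+1→.XO/X.O/X..; (2,1)=+1→.XO/X.O/.X.; (2,2)=-1→.XO/X.O/..X
ply 2, O at .XO/XXO/... | (0,0)=-1→OXO/XXO/...*; (2,0)=-1→.XO/XXO/O..; (2,1)=-1→.XO/XXO/.O.; (2,2)=-1→.XO/XXO/..O
ply 3, X at OXO/XXO/... | (2,0)=+1→OXO/XXO/X..*; (2,1)=+1→OXO/XXO/.X.; (2,2)=+1→OXO/XXO/..X
ply 4: OXO/XXO/X.. is terminal -1 (O); from .XO/X.O/... depth 6

PV length from [.XO/X.O/...]: 3 plies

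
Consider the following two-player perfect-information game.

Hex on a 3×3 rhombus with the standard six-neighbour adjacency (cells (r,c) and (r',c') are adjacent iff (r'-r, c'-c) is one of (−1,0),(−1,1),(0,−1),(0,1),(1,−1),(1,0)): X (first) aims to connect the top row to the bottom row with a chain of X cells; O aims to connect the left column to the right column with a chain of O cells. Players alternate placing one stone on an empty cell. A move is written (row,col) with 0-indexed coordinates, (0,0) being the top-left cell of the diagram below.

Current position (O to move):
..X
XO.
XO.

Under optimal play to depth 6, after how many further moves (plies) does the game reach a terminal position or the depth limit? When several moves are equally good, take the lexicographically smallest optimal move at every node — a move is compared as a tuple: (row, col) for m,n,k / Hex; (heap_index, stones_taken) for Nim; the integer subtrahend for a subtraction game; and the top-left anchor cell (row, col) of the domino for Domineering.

PV length from [..X/XO./XO.]: 2 plies

p1 O@[..X/XO./XO.]: (0,0)[O.X/XO./XO.]-1* (0,1)[.OX/XO./XO.]-1 (1,2)[..X/XOO/XO.]-1 (2,2)[..X/XO./XOO]-1
p2 X@[O.X/XO./XO.]: (0,1)[OXX/XO./XO.]+1* (1,2)[O.X/XOX/XO.]+1 (2,2)[O.X/XO./XOX]+1
p3 O@[OXX/XO./XO.] terminal -1; root [..X/XO./XO.] d6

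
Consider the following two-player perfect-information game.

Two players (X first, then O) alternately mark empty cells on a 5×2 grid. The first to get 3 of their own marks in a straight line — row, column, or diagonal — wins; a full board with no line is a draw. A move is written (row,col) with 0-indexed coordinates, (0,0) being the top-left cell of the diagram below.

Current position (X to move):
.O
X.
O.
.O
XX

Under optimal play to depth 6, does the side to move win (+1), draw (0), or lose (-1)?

value(.O/X./O./.O/XX, X) = 0

ply 1, X at .O/X./O./.O/XX | (0,0)=+0→XO/X./O./.O/XX*; (1,1)=+0→.O/XX/O./.O/XX; (2,1)=+0→.O/X./OX/.O/XX; (3,0)=+0→.O/X./O./XO/XX
ply 2, O at XO/X./O./.O/XX | (1,1)=+0→XO/XO/O./.O/XX*; (2,1)=+0→XO/X./OO/.O/XX; (3,0)=+0→XO/X./O./OO/XX
ply 3, X at XO/XO/O./.O/XX | (2,1)=+0→XO/XO/OX/.O/XX*; (3,0)=-1→XO/XO/O./XO/XX
ply 4, O at XO/XO/OX/.O/XX | (3,0)=+0→XO/XO/OX/OO/XX*
ply 5: XO/XO/OX/OO/XX is terminal +0 (X); from .O/X./O./.O/XX depth 6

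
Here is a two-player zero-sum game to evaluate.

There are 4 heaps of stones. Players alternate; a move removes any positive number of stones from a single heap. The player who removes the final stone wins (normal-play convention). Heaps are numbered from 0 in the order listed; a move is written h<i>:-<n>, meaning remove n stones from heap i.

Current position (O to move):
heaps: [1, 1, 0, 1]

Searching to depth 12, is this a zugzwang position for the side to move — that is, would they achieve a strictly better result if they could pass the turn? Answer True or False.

p1 O@[(1,1,0,1)]: h0:-1[(0,1,0,1)]+1* h1:-1[(1,0,0,1)]+1 h3:-1[(1,1,0,0)]+1
p2 X@[(0,1,0,1)]: h1:-1[(0,0,0,1)]-1* h3:-1[(0,1,0,0)]-1
p3 O@[(0,0,0,1)]: h3:-1[(0,0,0,0)]+1*
p4 X@[(0,0,0,0)] terminal -1; root [(1,1,0,1)] d12
pass branch (X moves first from the same position):
  | p1 X@[(1,1,0,1)]: h0:-1[(0,1,0,1)]+1* h1:-1[(1,0,0,1)]+1 h3:-1[(1,1,0,0)]+1
  | p2 O@[(0,1,0,1)]: h1:-1[(0,0,0,1)]-1* h3:-1[(0,1,0,0)]-1
  | p3 X@[(0,0,0,1)]: h3:-1[(0,0,0,0)]+1*
  | p4 O@[(0,0,0,0)] terminal -1; root [(1,1,0,1)] d12
O moving scores +1; O passing scores -1

zugzwang((1,1,0,1), O) = False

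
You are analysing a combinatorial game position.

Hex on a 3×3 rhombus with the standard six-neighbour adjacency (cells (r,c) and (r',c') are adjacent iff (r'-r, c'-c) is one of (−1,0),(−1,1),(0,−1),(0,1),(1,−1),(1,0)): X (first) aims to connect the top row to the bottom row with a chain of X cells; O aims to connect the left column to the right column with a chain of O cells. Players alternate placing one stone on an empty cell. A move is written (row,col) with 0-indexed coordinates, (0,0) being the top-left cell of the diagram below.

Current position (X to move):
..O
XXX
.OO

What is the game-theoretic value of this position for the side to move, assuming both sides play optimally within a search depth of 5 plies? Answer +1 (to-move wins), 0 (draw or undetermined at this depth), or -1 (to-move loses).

value(..O/XXX/.OO, X) = +1

ply 1, X at ..O/XXX/.OO | (0,0)=-1→X.O/XXX/.OO; (0,1)=-1→.XO/XXX/.OO; (2,0)=+1→..O/XXX/XOO*
ply 2, O at ..O/XXX/XOO | (0,0)=-1→O.O/XXX/XOO*; (0,1)=-1→.OO/XXX/XOO
ply 3, X at O.O/XXX/XOO | (0,1)=+1→OXO/XXX/XOO*
ply 4: OXO/XXX/XOO is terminal -1 (O); from ..O/XXX/.OO depth 5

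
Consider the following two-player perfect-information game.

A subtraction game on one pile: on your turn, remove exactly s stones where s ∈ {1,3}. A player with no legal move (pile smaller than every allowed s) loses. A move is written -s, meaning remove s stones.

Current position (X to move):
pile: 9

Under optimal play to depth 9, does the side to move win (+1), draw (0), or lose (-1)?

ply 1, X at 9 | -1=+1→8*; -3=+1→6
ply 2, O at 8 | -1=-1→7*; -3=-1→5
ply 3, X at 7 | -1=+1→6*; -3=+1→4
ply 4, O at 6 | -1=-1→5*; -3=-1→3
ply 5, X at 5 | -1=+1→4*; -3=+1→2
ply 6, O at 4 | -1=-1→3*; -3=-1→1
ply 7, X at 3 | -1=+1→2*; -3=+1→0
ply 8, O at 2 | -1=-1→1*
ply 9, X at 1 | -1=+1→0*
ply 10: 0 is terminal -1 (O); from 9 depth 9

value(9, X) = +1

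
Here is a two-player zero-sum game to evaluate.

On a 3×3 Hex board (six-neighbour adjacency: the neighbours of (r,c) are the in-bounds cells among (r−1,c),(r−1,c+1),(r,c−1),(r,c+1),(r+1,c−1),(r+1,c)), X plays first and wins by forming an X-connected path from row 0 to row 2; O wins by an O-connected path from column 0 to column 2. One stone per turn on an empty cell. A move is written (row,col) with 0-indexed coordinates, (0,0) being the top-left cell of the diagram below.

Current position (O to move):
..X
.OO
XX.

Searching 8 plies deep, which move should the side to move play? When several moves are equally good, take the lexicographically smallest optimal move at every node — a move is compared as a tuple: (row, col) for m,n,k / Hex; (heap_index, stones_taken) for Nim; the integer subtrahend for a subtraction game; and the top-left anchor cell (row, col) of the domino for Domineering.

O's best at [..X/.OO/XX.]: (0,0)

ply 1, O at ..X/.OO/XX. | (0,0)=+1→O.X/.OO/XX.*; (0,1)=+1→.OX/.OO/XX.; (1,0)=+1→..X/OOO/XX.; (2,2)=-1→..X/.OO/XXO
ply 2, X at O.X/.OO/XX. | (0,1)=-1→OXX/.OO/XX.*; (1,0)=-1→O.X/XOO/XX.; (2,2)=-1→O.X/.OO/XXX
ply 3, O at OXX/.OO/XX. | (1,0)=+1→OXX/OOO/XX.*; (2,2)=-1→OXX/.OO/XXO
ply 4: OXX/OOO/XX. is terminal -1 (X); from ..X/.OO/XX. depth 8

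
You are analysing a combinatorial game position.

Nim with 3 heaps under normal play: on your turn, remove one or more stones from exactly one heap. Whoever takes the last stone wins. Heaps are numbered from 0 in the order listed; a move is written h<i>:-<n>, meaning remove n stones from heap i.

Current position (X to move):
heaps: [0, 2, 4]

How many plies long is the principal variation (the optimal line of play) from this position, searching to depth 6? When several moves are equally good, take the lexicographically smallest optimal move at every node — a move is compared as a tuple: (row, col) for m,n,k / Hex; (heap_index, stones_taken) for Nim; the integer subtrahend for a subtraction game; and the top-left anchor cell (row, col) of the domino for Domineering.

PV length from [(0,2,4)]: 5 plies

p1 X@[(0,2,4)]: h1:-1[(0,1,4)]-1 h1:-2[(0,0,4)]-1 h2:-1[(0,2,3)]-1 h2:-2[(0,2,2)]+1* h2:-3[(0,2,1)]-1 h2:-4[(0,2,0)]-1
p2 O@[(0,2,2)]: h1:-1[(0,1,2)]-1* h1:-2[(0,0,2)]-1 h2:-1[(0,2,1)]-1 h2:-2[(0,2,0)]-1
p3 X@[(0,1,2)]: h1:-1[(0,0,2)]-1 h2:-1[(0,1,1)]+1* h2:-2[(0,1,0)]-1
p4 O@[(0,1,1)]: h1:-1[(0,0,1)]-1* h2:-1[(0,1,0)]-1
p5 X@[(0,0,1)]: h2:-1[(0,0,0)]+1*
p6 O@[(0,0,0)] terminal -1; root [(0,2,4)] d6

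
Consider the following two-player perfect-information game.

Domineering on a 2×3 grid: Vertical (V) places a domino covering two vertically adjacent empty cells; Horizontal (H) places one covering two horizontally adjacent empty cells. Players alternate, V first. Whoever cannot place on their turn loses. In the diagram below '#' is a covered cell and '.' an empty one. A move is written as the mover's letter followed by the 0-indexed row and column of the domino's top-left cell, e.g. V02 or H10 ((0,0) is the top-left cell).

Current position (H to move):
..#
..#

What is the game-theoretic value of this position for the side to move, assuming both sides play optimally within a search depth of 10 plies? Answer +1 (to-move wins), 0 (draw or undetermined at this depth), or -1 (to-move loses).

p1 H@[..#/..#]: H00[###/..#]+1* H10[..#/###]+1
p2 V@[###/..#] terminal -1; root [..#/..#] d10

value(..#/..#, H) = +1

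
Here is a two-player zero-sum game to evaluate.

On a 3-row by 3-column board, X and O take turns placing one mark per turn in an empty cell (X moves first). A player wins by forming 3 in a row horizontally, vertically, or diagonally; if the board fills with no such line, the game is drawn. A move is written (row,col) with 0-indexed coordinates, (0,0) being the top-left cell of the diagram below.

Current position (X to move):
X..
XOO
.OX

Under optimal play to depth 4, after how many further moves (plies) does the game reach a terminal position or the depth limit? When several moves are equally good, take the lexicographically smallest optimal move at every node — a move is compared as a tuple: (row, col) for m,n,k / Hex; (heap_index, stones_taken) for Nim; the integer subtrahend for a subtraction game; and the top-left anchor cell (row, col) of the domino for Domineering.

PV length from [X../XOO/.OX]: 3 plies

p1 X@[X../XOO/.OX]: (0,1)[XX./XOO/.OX]+1* (0,2)[X.X/XOO/.OX]-1 (2,0)[X../XOO/XOX]+1
p2 O@[XX./XOO/.OX]: (0,2)[XXO/XOO/.OX]-1* (2,0)[XX./XOO/OOX]-1
p3 X@[XXO/XOO/.OX]: (2,0)[XXO/XOO/XOX]+1*
p4 O@[XXO/XOO/XOX] terminal -1; root [X../XOO/.OX] d4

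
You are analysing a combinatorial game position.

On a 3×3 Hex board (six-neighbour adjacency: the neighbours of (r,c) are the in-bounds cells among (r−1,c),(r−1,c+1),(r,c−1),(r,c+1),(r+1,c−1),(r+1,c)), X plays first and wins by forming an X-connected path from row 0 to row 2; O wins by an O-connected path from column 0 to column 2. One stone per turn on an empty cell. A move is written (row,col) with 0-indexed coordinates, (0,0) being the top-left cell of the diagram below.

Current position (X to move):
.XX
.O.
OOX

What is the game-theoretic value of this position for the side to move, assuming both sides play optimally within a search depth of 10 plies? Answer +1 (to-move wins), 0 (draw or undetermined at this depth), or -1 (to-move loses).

ply 1, X at .XX/.O./OOX | (0,0)=-1→XXX/.O./OOX; (1,0)=-1→.XX/XO./OOX; (1,2)=+1→.XX/.OX/OOX*
ply 2: .XX/.OX/OOX is terminal -1 (O); from .XX/.O./OOX depth 10

value(.XX/.O./OOX, X) = +1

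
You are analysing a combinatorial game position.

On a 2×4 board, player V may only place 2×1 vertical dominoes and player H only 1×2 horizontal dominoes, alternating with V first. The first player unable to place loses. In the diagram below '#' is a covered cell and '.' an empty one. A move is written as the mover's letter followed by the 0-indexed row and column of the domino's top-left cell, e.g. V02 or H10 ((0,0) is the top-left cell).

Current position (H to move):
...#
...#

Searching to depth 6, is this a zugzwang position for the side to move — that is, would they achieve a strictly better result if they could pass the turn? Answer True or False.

zugzwang(...#/...#, H) = False

[...#/...#] H move#1: H00:+1/##.#/...#*, H01:+1/.###/...#, H10:+1/...#/##.#, H11:+1/...#/.###
[##.#/...#] V move#2: V02:-1/####/..##*
[####/..##] H move#3: H10:+1/####/####*
[####/####] end (terminal -1, V#4); searched ...#/...# to 6
suppose H passes — search the same position with V to move:
pass> [...#/...#] V move#1: V00:-1/#..#/#..#, V01:+1/.#.#/.#.#*, V02:-1/..##/..##
pass> [.#.#/.#.#] end (terminal -1, H#2); searched ...#/...# to 6
for H: play +1, pass -1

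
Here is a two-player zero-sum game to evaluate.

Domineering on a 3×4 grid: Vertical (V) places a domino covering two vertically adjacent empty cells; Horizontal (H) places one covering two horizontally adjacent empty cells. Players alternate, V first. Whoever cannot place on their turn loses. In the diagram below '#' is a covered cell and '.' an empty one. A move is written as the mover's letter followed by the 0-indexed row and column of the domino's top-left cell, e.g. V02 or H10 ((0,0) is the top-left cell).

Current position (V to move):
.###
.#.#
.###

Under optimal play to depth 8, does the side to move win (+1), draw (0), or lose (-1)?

value(.###/.#.#/.###, V) = +1

ply 1, V at .###/.#.#/.### | V00=+1→####/##.#/.###*; V10=+1→.###/##.#/####
ply 2: ####/##.#/.### is terminal -1 (H); from .###/.#.#/.### depth 8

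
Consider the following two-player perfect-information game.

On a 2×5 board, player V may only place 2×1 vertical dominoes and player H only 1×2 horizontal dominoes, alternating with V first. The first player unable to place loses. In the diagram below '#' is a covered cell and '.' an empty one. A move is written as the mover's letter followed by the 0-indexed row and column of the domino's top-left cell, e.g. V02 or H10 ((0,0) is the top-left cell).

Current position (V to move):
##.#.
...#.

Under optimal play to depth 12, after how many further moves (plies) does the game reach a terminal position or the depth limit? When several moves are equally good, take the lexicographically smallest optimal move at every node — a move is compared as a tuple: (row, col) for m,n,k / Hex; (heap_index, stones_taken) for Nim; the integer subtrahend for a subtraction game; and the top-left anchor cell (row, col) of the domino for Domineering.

[##.#./...#.] V move#1: V02:+1/####./..##.*, V04:-1/##.##/...##
[####./..##.] H move#2: H10:-1/####./####.*
[####./####.] V move#3: V04:+1/#####/#####*
[#####/#####] end (terminal -1, H#4); searched ##.#./...#. to 12

PV length from [##.#./...#.]: 3 plies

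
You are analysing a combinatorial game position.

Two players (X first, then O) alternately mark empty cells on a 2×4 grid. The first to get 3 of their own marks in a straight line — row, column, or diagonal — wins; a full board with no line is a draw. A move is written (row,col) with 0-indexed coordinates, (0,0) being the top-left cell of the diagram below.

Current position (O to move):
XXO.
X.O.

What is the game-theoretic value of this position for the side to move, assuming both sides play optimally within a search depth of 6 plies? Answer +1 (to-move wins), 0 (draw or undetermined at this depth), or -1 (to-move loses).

p1 O@[XXO./X.O.]: (0,3)[XXOO/X.O.]+0* (1,1)[XXO./XOO.]+0 (1,3)[XXO./X.OO]+0
p2 X@[XXOO/X.O.]: (1,1)[XXOO/XXO.]+0* (1,3)[XXOO/X.OX]+0
p3 O@[XXOO/XXO.]: (1,3)[XXOO/XXOO]+0*
p4 X@[XXOO/XXOO] terminal +0; root [XXO./X.O.] d6

value(XXO./X.O., O) = 0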